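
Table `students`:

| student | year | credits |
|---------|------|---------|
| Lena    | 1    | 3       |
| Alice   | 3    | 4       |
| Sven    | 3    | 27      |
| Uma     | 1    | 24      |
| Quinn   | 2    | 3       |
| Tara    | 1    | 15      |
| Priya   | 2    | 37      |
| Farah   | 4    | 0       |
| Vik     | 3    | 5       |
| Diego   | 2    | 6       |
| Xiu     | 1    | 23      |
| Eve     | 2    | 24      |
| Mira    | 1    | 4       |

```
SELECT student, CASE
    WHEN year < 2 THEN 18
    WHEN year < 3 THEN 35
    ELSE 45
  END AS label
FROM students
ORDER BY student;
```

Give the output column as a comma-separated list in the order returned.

student=Alice: ELSE → 45
student=Diego: year < 3 → 35
student=Eve: year < 3 → 35
student=Farah: ELSE → 45
student=Lena: year < 2 → 18
student=Mira: year < 2 → 18
student=Priya: year < 3 → 35
student=Quinn: year < 3 → 35
student=Sven: ELSE → 45
student=Tara: year < 2 → 18
student=Uma: year < 2 → 18
student=Vik: ELSE → 45
student=Xiu: year < 2 → 18

45, 35, 35, 45, 18, 18, 35, 35, 45, 18, 18, 45, 18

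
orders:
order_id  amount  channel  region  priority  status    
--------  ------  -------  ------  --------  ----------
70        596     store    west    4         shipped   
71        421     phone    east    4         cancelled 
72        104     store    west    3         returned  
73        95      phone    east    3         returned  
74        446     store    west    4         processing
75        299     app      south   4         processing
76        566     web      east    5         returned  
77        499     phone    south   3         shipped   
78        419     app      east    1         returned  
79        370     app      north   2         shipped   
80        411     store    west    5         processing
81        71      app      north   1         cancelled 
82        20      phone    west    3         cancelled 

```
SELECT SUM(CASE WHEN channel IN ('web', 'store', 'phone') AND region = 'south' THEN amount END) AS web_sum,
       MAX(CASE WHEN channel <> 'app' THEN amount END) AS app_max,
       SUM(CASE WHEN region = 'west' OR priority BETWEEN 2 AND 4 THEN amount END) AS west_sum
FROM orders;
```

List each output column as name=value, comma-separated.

[web_sum: channel IN ('web', 'store', 'phone') AND region = 'south']
order_id=70: ✗
order_id=71: ✗
order_id=72: ✗
order_id=73: ✗
order_id=74: ✗
order_id=75: ✗
order_id=76: ✗
order_id=77: ✓ → 499
order_id=78: ✗
order_id=79: ✗
order_id=80: ✗
order_id=81: ✗
order_id=82: ✗
web_sum = 499
—
[app_max: channel <> 'app']
order_id=70: ✓ → 596
order_id=71: ✓ → 421
order_id=72: ✓ → 104
order_id=73: ✓ → 95
order_id=74: ✓ → 446
order_id=75: ✗
order_id=76: ✓ → 566
order_id=77: ✓ → 499
order_id=78: ✗
order_id=79: ✗
order_id=80: ✓ → 411
order_id=81: ✗
order_id=82: ✓ → 20
app_max = MAX(596, 421, 104, 95, 446, 566, 499, 411, 20) = 596
—
[west_sum: region = 'west' OR priority BETWEEN 2 AND 4]
order_id=70: ✓ → 596
order_id=71: ✓ → 421
order_id=72: ✓ → 104
order_id=73: ✓ → 95
order_id=74: ✓ → 446
order_id=75: ✓ → 299
order_id=76: ✗
order_id=77: ✓ → 499
order_id=78: ✗
order_id=79: ✓ → 370
order_id=80: ✓ → 411
order_id=81: ✗
order_id=82: ✓ → 20
west_sum = 596 + 421 + 104 + 95 + 446 + 299 + 499 + 370 + 411 + 20 = 3261

web_sum=499, app_max=596, west_sum=3261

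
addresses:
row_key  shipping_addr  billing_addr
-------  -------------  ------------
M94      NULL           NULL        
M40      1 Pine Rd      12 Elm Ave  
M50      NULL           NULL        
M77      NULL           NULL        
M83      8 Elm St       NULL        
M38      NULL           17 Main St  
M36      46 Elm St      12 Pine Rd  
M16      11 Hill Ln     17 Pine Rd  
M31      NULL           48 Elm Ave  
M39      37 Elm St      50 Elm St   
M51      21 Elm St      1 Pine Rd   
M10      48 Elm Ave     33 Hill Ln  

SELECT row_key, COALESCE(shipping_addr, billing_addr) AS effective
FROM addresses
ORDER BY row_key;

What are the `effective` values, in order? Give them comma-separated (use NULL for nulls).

48 Elm Ave, 11 Hill Ln, 48 Elm Ave, 46 Elm St, 17 Main St, 37 Elm St, 1 Pine Rd, NULL, 21 Elm St, NULL, 8 Elm St, NULL

row_key=M10: shipping_addr=48 Elm Ave → 48 Elm Ave
row_key=M16: shipping_addr=11 Hill Ln → 11 Hill Ln
row_key=M31: shipping_addr=NULL, billing_addr=48 Elm Ave → 48 Elm Ave
row_key=M36: shipping_addr=46 Elm St → 46 Elm St
row_key=M38: shipping_addr=NULL, billing_addr=17 Main St → 17 Main St
row_key=M39: shipping_addr=37 Elm St → 37 Elm St
row_key=M40: shipping_addr=1 Pine Rd → 1 Pine Rd
row_key=M50: shipping_addr=NULL, billing_addr=NULL (all NULL) → NULL
row_key=M51: shipping_addr=21 Elm St → 21 Elm St
row_key=M77: shipping_addr=NULL, billing_addr=NULL (all NULL) → NULL
row_key=M83: shipping_addr=8 Elm St → 8 Elm St
row_key=M94: shipping_addr=NULL, billing_addr=NULL (all NULL) → NULL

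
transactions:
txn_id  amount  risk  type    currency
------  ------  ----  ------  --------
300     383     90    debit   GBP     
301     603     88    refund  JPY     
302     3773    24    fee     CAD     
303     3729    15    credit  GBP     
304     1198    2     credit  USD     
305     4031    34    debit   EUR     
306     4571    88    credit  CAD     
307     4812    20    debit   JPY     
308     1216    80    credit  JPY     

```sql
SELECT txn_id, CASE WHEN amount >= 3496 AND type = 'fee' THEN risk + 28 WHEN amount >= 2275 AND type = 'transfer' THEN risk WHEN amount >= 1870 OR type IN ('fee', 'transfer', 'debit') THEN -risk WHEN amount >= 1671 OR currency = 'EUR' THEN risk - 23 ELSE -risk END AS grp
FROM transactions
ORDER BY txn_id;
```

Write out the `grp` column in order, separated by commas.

-90, -88, 52, -15, -2, -34, -88, -20, -80

txn_id=300: amount >= 1870 OR type IN ('fee', 'transfer', 'debit') → -90
txn_id=301: ELSE → -88
txn_id=302: amount >= 3496 AND type = 'fee' → 52
txn_id=303: amount >= 1870 OR type IN ('fee', 'transfer', 'debit') → -15
txn_id=304: ELSE → -2
txn_id=305: amount >= 1870 OR type IN ('fee', 'transfer', 'debit') → -34
txn_id=306: amount >= 1870 OR type IN ('fee', 'transfer', 'debit') → -88
txn_id=307: amount >= 1870 OR type IN ('fee', 'transfer', 'debit') → -20
txn_id=308: ELSE → -80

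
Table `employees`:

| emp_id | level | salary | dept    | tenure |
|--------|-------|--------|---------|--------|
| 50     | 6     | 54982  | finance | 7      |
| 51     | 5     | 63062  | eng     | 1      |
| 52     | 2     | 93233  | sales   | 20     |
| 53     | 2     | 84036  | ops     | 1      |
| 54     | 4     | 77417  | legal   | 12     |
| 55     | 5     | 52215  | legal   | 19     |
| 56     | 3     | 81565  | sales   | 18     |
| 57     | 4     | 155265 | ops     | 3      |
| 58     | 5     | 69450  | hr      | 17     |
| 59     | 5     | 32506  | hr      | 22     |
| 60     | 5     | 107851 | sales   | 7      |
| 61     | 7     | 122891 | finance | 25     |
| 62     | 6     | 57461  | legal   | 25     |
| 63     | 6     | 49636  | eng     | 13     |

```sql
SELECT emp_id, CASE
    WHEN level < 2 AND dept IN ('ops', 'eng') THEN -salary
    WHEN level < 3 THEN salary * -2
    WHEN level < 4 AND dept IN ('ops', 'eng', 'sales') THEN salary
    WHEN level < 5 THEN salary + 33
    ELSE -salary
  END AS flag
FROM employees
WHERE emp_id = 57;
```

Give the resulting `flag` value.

155298

emp_id = 57: level=4, salary=155265, dept=ops, tenure=3.
level < 2 AND dept IN ('ops', 'eng') → false
level < 3 → false
level < 4 AND dept IN ('ops', 'eng', 'sales') → false
level < 5 → true → 155298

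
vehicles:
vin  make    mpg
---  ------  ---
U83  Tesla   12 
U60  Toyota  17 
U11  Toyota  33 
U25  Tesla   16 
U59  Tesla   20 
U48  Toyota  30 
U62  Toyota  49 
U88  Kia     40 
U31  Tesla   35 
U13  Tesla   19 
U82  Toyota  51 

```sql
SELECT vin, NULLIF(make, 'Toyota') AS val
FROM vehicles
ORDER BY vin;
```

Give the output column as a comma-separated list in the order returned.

NULL, Tesla, Tesla, Tesla, NULL, Tesla, NULL, NULL, NULL, Tesla, Kia

vin=U11: make=Toyota vs Toyota: equal → NULL
vin=U13: make=Tesla vs Toyota: differ → Tesla
vin=U25: make=Tesla vs Toyota: differ → Tesla
vin=U31: make=Tesla vs Toyota: differ → Tesla
vin=U48: make=Toyota vs Toyota: equal → NULL
vin=U59: make=Tesla vs Toyota: differ → Tesla
vin=U60: make=Toyota vs Toyota: equal → NULL
vin=U62: make=Toyota vs Toyota: equal → NULL
vin=U82: make=Toyota vs Toyota: equal → NULL
vin=U83: make=Tesla vs Toyota: differ → Tesla
vin=U88: make=Kia vs Toyota: differ → Kia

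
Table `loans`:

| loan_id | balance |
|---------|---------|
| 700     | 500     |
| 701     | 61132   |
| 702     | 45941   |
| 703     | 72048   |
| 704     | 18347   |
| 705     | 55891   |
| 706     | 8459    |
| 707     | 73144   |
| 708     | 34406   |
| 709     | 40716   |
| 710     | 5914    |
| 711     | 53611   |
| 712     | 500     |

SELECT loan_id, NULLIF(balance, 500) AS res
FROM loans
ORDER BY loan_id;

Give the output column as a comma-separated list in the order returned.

loan_id=700: balance=500 vs 500: equal → NULL
loan_id=701: balance=61132 vs 500: differ → 61132
loan_id=702: balance=45941 vs 500: differ → 45941
loan_id=703: balance=72048 vs 500: differ → 72048
loan_id=704: balance=18347 vs 500: differ → 18347
loan_id=705: balance=55891 vs 500: differ → 55891
loan_id=706: balance=8459 vs 500: differ → 8459
loan_id=707: balance=73144 vs 500: differ → 73144
loan_id=708: balance=34406 vs 500: differ → 34406
loan_id=709: balance=40716 vs 500: differ → 40716
loan_id=710: balance=5914 vs 500: differ → 5914
loan_id=711: balance=53611 vs 500: differ → 53611
loan_id=712: balance=500 vs 500: equal → NULL

NULL, 61132, 45941, 72048, 18347, 55891, 8459, 73144, 34406, 40716, 5914, 53611, NULL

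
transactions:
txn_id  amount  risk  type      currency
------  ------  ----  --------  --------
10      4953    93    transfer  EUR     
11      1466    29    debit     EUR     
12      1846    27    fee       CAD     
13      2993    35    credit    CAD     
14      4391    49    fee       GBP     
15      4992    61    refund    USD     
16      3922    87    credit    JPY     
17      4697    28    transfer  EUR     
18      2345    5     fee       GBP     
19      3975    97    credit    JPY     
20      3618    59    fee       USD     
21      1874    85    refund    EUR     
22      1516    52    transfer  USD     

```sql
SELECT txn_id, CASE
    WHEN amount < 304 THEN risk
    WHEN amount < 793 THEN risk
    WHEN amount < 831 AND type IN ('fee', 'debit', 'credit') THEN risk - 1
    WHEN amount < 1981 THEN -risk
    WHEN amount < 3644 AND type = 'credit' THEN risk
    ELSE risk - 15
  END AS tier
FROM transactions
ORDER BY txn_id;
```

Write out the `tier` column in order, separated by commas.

78, -29, -27, 35, 34, 46, 72, 13, -10, 82, 44, -85, -52

txn_id=10: ELSE → 78
txn_id=11: amount < 1981 → -29
txn_id=12: amount < 1981 → -27
txn_id=13: amount < 3644 AND type = 'credit' → 35
txn_id=14: ELSE → 34
txn_id=15: ELSE → 46
txn_id=16: ELSE → 72
txn_id=17: ELSE → 13
txn_id=18: ELSE → -10
txn_id=19: ELSE → 82
txn_id=20: ELSE → 44
txn_id=21: amount < 1981 → -85
txn_id=22: amount < 1981 → -52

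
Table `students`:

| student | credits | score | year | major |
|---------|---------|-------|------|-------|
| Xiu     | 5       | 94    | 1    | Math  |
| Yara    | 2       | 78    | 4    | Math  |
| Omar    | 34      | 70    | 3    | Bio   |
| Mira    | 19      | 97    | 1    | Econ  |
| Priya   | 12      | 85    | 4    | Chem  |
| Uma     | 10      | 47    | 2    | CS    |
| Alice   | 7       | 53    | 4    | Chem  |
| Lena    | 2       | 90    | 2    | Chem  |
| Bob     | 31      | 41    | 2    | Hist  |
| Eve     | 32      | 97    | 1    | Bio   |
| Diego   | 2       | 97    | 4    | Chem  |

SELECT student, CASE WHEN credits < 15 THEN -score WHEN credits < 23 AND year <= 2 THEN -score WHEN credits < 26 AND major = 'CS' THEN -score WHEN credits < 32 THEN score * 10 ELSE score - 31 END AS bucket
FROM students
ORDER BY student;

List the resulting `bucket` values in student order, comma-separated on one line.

-53, 410, -97, 66, -90, -97, 39, -85, -47, -94, -78

student=Alice: credits < 15 → -53
student=Bob: credits < 32 → 410
student=Diego: credits < 15 → -97
student=Eve: ELSE → 66
student=Lena: credits < 15 → -90
student=Mira: credits < 23 AND year <= 2 → -97
student=Omar: ELSE → 39
student=Priya: credits < 15 → -85
student=Uma: credits < 15 → -47
student=Xiu: credits < 15 → -94
student=Yara: credits < 15 → -78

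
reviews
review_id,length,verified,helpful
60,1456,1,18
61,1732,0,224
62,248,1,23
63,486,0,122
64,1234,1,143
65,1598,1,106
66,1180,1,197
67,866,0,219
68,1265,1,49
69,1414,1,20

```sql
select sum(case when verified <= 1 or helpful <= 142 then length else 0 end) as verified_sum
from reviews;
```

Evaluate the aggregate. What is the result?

review_id=60: ✓ → 1456
review_id=61: ✓ → 1732
review_id=62: ✓ → 248
review_id=63: ✓ → 486
review_id=64: ✓ → 1234
review_id=65: ✓ → 1598
review_id=66: ✓ → 1180
review_id=67: ✓ → 866
review_id=68: ✓ → 1265
review_id=69: ✓ → 1414
verified_sum = 1456 + 1732 + 248 + 486 + 1234 + 1598 + 1180 + 866 + 1265 + 1414 = 11479

11479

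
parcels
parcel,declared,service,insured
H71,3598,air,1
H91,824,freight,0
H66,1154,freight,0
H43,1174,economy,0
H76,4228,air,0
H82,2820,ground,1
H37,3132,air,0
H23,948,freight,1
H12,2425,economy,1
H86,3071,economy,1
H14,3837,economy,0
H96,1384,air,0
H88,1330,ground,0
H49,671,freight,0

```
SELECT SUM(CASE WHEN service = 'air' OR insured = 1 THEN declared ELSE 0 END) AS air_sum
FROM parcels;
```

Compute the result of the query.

parcel=H71: ✓ → 3598
parcel=H91: ✗
parcel=H66: ✗
parcel=H43: ✗
parcel=H76: ✓ → 4228
parcel=H82: ✓ → 2820
parcel=H37: ✓ → 3132
parcel=H23: ✓ → 948
parcel=H12: ✓ → 2425
parcel=H86: ✓ → 3071
parcel=H14: ✗
parcel=H96: ✓ → 1384
parcel=H88: ✗
parcel=H49: ✗
air_sum = 3598 + 4228 + 2820 + 3132 + 948 + 2425 + 3071 + 1384 = 21606

21606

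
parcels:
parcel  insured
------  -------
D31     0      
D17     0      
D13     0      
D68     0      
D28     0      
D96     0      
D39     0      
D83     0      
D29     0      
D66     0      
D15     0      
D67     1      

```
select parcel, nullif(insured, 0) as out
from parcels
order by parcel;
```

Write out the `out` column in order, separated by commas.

NULL, NULL, NULL, NULL, NULL, NULL, NULL, NULL, 1, NULL, NULL, NULL

parcel=D13: insured=0 vs 0: equal → NULL
parcel=D15: insured=0 vs 0: equal → NULL
parcel=D17: insured=0 vs 0: equal → NULL
parcel=D28: insured=0 vs 0: equal → NULL
parcel=D29: insured=0 vs 0: equal → NULL
parcel=D31: insured=0 vs 0: equal → NULL
parcel=D39: insured=0 vs 0: equal → NULL
parcel=D66: insured=0 vs 0: equal → NULL
parcel=D67: insured=1 vs 0: differ → 1
parcel=D68: insured=0 vs 0: equal → NULL
parcel=D83: insured=0 vs 0: equal → NULL
parcel=D96: insured=0 vs 0: equal → NULL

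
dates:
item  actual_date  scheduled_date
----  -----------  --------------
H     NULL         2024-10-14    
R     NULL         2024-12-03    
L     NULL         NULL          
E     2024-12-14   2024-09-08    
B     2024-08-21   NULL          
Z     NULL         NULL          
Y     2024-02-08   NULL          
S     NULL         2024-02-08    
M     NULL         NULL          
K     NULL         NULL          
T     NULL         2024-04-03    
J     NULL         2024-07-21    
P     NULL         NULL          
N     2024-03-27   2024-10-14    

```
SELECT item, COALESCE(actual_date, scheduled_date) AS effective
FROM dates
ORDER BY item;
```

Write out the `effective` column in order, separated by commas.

item=B: actual_date=2024-08-21 → 2024-08-21
item=E: actual_date=2024-12-14 → 2024-12-14
item=H: actual_date=NULL, scheduled_date=2024-10-14 → 2024-10-14
item=J: actual_date=NULL, scheduled_date=2024-07-21 → 2024-07-21
item=K: actual_date=NULL, scheduled_date=NULL (all NULL) → NULL
item=L: actual_date=NULL, scheduled_date=NULL (all NULL) → NULL
item=M: actual_date=NULL, scheduled_date=NULL (all NULL) → NULL
item=N: actual_date=2024-03-27 → 2024-03-27
item=P: actual_date=NULL, scheduled_date=NULL (all NULL) → NULL
item=R: actual_date=NULL, scheduled_date=2024-12-03 → 2024-12-03
item=S: actual_date=NULL, scheduled_date=2024-02-08 → 2024-02-08
item=T: actual_date=NULL, scheduled_date=2024-04-03 → 2024-04-03
item=Y: actual_date=2024-02-08 → 2024-02-08
item=Z: actual_date=NULL, scheduled_date=NULL (all NULL) → NULL

2024-08-21, 2024-12-14, 2024-10-14, 2024-07-21, NULL, NULL, NULL, 2024-03-27, NULL, 2024-12-03, 2024-02-08, 2024-04-03, 2024-02-08, NULL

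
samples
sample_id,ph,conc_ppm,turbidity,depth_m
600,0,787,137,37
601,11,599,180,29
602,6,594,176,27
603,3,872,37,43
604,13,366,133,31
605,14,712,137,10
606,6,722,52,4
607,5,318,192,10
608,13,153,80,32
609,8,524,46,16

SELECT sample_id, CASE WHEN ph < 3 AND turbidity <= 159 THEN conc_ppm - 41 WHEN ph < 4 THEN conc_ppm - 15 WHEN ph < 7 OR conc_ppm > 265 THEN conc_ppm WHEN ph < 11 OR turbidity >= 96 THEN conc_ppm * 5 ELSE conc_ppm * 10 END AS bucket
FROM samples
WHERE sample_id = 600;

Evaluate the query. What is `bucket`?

sample_id = 600: ph=0, conc_ppm=787, turbidity=137, depth_m=37.
ph < 3 AND turbidity <= 159 → true → 746

746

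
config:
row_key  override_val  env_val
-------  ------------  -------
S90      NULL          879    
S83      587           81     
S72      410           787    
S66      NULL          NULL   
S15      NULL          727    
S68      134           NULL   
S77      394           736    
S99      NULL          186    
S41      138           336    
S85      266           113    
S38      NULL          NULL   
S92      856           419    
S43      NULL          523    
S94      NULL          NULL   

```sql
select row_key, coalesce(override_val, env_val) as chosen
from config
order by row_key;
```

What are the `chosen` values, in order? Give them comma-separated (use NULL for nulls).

727, NULL, 138, 523, NULL, 134, 410, 394, 587, 266, 879, 856, NULL, 186

row_key=S15: override_val=NULL, env_val=727 → 727
row_key=S38: override_val=NULL, env_val=NULL (all NULL) → NULL
row_key=S41: override_val=138 → 138
row_key=S43: override_val=NULL, env_val=523 → 523
row_key=S66: override_val=NULL, env_val=NULL (all NULL) → NULL
row_key=S68: override_val=134 → 134
row_key=S72: override_val=410 → 410
row_key=S77: override_val=394 → 394
row_key=S83: override_val=587 → 587
row_key=S85: override_val=266 → 266
row_key=S90: override_val=NULL, env_val=879 → 879
row_key=S92: override_val=856 → 856
row_key=S94: override_val=NULL, env_val=NULL (all NULL) → NULL
row_key=S99: override_val=NULL, env_val=186 → 186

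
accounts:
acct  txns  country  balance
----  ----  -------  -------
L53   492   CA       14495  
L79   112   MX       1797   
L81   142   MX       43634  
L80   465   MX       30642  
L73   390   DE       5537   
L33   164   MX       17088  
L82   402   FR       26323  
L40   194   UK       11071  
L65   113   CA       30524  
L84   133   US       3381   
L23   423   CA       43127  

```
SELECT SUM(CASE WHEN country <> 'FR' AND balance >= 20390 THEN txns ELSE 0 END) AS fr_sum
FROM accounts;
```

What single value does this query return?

acct=L53: ✗
acct=L79: ✗
acct=L81: ✓ → 142
acct=L80: ✓ → 465
acct=L73: ✗
acct=L33: ✗
acct=L82: ✗
acct=L40: ✗
acct=L65: ✓ → 113
acct=L84: ✗
acct=L23: ✓ → 423
fr_sum = 142 + 465 + 113 + 423 = 1143

1143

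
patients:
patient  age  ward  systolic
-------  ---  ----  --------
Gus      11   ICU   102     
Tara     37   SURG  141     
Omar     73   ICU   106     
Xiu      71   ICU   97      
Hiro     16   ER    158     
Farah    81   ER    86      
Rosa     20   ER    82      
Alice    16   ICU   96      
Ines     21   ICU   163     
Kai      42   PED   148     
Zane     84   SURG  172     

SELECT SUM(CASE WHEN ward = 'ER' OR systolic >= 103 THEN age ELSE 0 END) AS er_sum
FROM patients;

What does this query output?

374

patient=Gus: ✗
patient=Tara: ✓ → 37
patient=Omar: ✓ → 73
patient=Xiu: ✗
patient=Hiro: ✓ → 16
patient=Farah: ✓ → 81
patient=Rosa: ✓ → 20
patient=Alice: ✗
patient=Ines: ✓ → 21
patient=Kai: ✓ → 42
patient=Zane: ✓ → 84
er_sum = 37 + 73 + 16 + 81 + 20 + 21 + 42 + 84 = 374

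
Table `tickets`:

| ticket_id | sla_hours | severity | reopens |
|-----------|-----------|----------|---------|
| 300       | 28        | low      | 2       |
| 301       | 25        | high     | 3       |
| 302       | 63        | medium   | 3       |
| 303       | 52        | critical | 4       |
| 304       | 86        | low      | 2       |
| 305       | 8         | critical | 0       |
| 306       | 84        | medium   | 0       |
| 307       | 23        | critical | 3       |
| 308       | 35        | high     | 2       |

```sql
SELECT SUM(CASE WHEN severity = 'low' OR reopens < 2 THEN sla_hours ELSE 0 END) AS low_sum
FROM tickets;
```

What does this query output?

ticket_id=300: ✓ → 28
ticket_id=301: ✗
ticket_id=302: ✗
ticket_id=303: ✗
ticket_id=304: ✓ → 86
ticket_id=305: ✓ → 8
ticket_id=306: ✓ → 84
ticket_id=307: ✗
ticket_id=308: ✗
low_sum = 28 + 86 + 8 + 84 = 206

206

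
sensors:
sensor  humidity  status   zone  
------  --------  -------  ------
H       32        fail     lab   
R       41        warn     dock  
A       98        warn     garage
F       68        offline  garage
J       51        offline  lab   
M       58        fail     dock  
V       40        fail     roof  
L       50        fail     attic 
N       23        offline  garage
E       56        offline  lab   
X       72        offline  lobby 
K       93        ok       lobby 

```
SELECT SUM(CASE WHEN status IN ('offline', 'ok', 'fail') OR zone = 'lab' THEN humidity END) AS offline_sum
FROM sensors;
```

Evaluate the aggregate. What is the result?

543

sensor=H: ✓ → 32
sensor=R: ✗
sensor=A: ✗
sensor=F: ✓ → 68
sensor=J: ✓ → 51
sensor=M: ✓ → 58
sensor=V: ✓ → 40
sensor=L: ✓ → 50
sensor=N: ✓ → 23
sensor=E: ✓ → 56
sensor=X: ✓ → 72
sensor=K: ✓ → 93
offline_sum = 32 + 68 + 51 + 58 + 40 + 50 + 23 + 56 + 72 + 93 = 543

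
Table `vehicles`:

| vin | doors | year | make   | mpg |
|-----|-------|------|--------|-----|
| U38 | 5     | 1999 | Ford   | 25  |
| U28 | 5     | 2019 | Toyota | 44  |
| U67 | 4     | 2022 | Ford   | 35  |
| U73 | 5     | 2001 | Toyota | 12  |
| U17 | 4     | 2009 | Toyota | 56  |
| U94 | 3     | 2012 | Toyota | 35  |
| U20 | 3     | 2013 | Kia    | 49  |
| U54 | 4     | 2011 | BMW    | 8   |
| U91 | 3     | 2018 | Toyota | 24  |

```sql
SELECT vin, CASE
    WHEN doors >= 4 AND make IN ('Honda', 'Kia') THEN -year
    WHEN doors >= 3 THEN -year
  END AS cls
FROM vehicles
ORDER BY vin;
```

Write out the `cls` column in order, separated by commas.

vin=U17: doors >= 3 → -2009
vin=U20: doors >= 3 → -2013
vin=U28: doors >= 3 → -2019
vin=U38: doors >= 3 → -1999
vin=U54: doors >= 3 → -2011
vin=U67: doors >= 3 → -2022
vin=U73: doors >= 3 → -2001
vin=U91: doors >= 3 → -2018
vin=U94: doors >= 3 → -2012

-2009, -2013, -2019, -1999, -2011, -2022, -2001, -2018, -2012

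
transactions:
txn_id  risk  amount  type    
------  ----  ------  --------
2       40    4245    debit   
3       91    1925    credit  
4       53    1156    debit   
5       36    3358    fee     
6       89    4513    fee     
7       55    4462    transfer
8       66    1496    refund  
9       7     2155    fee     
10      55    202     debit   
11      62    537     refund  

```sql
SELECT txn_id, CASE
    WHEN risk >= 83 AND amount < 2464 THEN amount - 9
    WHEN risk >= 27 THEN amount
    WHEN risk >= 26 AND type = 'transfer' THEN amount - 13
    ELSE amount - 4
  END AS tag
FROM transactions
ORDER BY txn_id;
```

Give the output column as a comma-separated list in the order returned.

txn_id=2: risk >= 27 → 4245
txn_id=3: risk >= 83 AND amount < 2464 → 1916
txn_id=4: risk >= 27 → 1156
txn_id=5: risk >= 27 → 3358
txn_id=6: risk >= 27 → 4513
txn_id=7: risk >= 27 → 4462
txn_id=8: risk >= 27 → 1496
txn_id=9: ELSE → 2151
txn_id=10: risk >= 27 → 202
txn_id=11: risk >= 27 → 537

4245, 1916, 1156, 3358, 4513, 4462, 1496, 2151, 202, 537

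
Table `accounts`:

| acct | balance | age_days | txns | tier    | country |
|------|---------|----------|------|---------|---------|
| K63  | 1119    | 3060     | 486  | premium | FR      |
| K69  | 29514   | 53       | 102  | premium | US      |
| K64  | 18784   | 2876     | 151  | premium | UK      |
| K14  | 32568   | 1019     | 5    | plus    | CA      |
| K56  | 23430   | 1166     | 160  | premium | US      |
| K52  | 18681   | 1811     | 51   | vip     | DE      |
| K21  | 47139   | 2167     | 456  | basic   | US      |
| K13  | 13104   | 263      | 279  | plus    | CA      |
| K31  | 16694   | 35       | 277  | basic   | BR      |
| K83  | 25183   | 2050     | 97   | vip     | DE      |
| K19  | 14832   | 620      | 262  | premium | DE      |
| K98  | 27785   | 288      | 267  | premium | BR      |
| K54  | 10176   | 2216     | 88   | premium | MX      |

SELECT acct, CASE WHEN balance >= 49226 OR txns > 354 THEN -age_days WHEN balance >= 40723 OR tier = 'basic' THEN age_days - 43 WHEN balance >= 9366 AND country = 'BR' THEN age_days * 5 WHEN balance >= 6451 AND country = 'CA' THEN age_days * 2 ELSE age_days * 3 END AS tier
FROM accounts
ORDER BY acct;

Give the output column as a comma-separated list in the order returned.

526, 2038, 1860, -2167, -8, 5433, 6648, 3498, -3060, 8628, 159, 6150, 1440

acct=K13: balance >= 6451 AND country = 'CA' → 526
acct=K14: balance >= 6451 AND country = 'CA' → 2038
acct=K19: ELSE → 1860
acct=K21: balance >= 49226 OR txns > 354 → -2167
acct=K31: balance >= 40723 OR tier = 'basic' → -8
acct=K52: ELSE → 5433
acct=K54: ELSE → 6648
acct=K56: ELSE → 3498
acct=K63: balance >= 49226 OR txns > 354 → -3060
acct=K64: ELSE → 8628
acct=K69: ELSE → 159
acct=K83: ELSE → 6150
acct=K98: balance >= 9366 AND country = 'BR' → 1440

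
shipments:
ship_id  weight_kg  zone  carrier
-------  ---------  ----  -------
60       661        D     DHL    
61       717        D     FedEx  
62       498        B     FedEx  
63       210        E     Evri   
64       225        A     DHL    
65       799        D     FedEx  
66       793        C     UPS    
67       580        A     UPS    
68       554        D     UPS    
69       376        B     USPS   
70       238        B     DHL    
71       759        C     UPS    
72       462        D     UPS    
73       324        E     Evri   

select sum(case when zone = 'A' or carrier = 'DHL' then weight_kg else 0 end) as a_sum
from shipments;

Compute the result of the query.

ship_id=60: ✓ → 661
ship_id=61: ✗
ship_id=62: ✗
ship_id=63: ✗
ship_id=64: ✓ → 225
ship_id=65: ✗
ship_id=66: ✗
ship_id=67: ✓ → 580
ship_id=68: ✗
ship_id=69: ✗
ship_id=70: ✓ → 238
ship_id=71: ✗
ship_id=72: ✗
ship_id=73: ✗
a_sum = 661 + 225 + 580 + 238 = 1704

1704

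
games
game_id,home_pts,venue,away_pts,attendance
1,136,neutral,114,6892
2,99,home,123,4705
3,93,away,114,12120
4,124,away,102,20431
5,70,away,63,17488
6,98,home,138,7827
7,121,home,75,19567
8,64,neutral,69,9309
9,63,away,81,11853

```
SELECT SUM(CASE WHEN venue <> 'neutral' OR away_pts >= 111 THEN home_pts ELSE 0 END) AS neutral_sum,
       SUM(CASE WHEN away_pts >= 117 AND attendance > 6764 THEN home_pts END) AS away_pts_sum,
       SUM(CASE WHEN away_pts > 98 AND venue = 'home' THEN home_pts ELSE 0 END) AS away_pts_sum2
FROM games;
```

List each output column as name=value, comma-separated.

[neutral_sum: venue <> 'neutral' OR away_pts >= 111]
game_id=1: ✓ → 136
game_id=2: ✓ → 99
game_id=3: ✓ → 93
game_id=4: ✓ → 124
game_id=5: ✓ → 70
game_id=6: ✓ → 98
game_id=7: ✓ → 121
game_id=8: ✗
game_id=9: ✓ → 63
neutral_sum = 136 + 99 + 93 + 124 + 70 + 98 + 121 + 63 = 804
—
[away_pts_sum: away_pts >= 117 AND attendance > 6764]
game_id=1: ✗
game_id=2: ✗
game_id=3: ✗
game_id=4: ✗
game_id=5: ✗
game_id=6: ✓ → 98
game_id=7: ✗
game_id=8: ✗
game_id=9: ✗
away_pts_sum = 98
—
[away_pts_sum2: away_pts > 98 AND venue = 'home']
game_id=1: ✗
game_id=2: ✓ → 99
game_id=3: ✗
game_id=4: ✗
game_id=5: ✗
game_id=6: ✓ → 98
game_id=7: ✗
game_id=8: ✗
game_id=9: ✗
away_pts_sum2 = 99 + 98 = 197

neutral_sum=804, away_pts_sum=98, away_pts_sum2=197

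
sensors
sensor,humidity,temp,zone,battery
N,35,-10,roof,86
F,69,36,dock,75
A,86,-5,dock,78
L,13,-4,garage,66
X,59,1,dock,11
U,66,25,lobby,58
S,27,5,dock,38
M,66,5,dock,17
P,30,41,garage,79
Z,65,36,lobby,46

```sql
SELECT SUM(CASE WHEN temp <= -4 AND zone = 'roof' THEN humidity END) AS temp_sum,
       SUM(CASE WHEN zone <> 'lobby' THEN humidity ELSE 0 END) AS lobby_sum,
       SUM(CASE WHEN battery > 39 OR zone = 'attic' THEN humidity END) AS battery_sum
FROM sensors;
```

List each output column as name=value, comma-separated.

temp_sum=35, lobby_sum=385, battery_sum=364

[temp_sum: temp <= -4 AND zone = 'roof']
sensor=N: ✓ → 35
sensor=F: ✗
sensor=A: ✗
sensor=L: ✗
sensor=X: ✗
sensor=U: ✗
sensor=S: ✗
sensor=M: ✗
sensor=P: ✗
sensor=Z: ✗
temp_sum = 35
—
[lobby_sum: zone <> 'lobby']
sensor=N: ✓ → 35
sensor=F: ✓ → 69
sensor=A: ✓ → 86
sensor=L: ✓ → 13
sensor=X: ✓ → 59
sensor=U: ✗
sensor=S: ✓ → 27
sensor=M: ✓ → 66
sensor=P: ✓ → 30
sensor=Z: ✗
lobby_sum = 35 + 69 + 86 + 13 + 59 + 27 + 66 + 30 = 385
—
[battery_sum: battery > 39 OR zone = 'attic']
sensor=N: ✓ → 35
sensor=F: ✓ → 69
sensor=A: ✓ → 86
sensor=L: ✓ → 13
sensor=X: ✗
sensor=U: ✓ → 66
sensor=S: ✗
sensor=M: ✗
sensor=P: ✓ → 30
sensor=Z: ✓ → 65
battery_sum = 35 + 69 + 86 + 13 + 66 + 30 + 65 = 364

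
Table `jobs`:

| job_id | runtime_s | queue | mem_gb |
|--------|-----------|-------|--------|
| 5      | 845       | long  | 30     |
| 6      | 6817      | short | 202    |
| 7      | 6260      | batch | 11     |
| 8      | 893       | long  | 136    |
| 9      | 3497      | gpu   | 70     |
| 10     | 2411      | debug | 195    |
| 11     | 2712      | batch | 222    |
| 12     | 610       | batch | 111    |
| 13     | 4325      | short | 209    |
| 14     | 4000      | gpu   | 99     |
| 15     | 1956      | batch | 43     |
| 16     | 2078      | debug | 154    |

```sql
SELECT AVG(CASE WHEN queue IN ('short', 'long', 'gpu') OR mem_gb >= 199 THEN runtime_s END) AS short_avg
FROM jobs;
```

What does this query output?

3298.4285714286

job_id=5: ✓ → 845
job_id=6: ✓ → 6817
job_id=7: ✗
job_id=8: ✓ → 893
job_id=9: ✓ → 3497
job_id=10: ✗
job_id=11: ✓ → 2712
job_id=12: ✗
job_id=13: ✓ → 4325
job_id=14: ✓ → 4000
job_id=15: ✗
job_id=16: ✗
short_avg = (845 + 6817 + 893 + 3497 + 2712 + 4325 + 4000) / 7 = 3298.4285714286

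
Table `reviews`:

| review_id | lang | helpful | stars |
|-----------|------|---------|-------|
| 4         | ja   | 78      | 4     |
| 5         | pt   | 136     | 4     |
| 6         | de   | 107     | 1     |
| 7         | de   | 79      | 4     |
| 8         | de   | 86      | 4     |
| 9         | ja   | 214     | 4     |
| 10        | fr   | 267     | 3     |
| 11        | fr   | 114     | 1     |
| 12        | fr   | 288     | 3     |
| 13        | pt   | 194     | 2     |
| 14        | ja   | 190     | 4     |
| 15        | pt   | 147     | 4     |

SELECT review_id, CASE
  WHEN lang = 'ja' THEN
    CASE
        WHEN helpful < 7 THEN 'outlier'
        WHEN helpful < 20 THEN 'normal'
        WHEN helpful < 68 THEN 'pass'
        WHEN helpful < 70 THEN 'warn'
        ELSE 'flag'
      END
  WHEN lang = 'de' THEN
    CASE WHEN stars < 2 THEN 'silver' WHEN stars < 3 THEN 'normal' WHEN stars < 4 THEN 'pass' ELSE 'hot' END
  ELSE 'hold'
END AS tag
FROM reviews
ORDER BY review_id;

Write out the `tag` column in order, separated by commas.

review_id=4: lang='ja' → inner[ELSE] → flag
review_id=5: lang='pt' → outer ELSE → hold
review_id=6: lang='de' → inner[stars < 2] → silver
review_id=7: lang='de' → inner[ELSE] → hot
review_id=8: lang='de' → inner[ELSE] → hot
review_id=9: lang='ja' → inner[ELSE] → flag
review_id=10: lang='fr' → outer ELSE → hold
review_id=11: lang='fr' → outer ELSE → hold
review_id=12: lang='fr' → outer ELSE → hold
review_id=13: lang='pt' → outer ELSE → hold
review_id=14: lang='ja' → inner[ELSE] → flag
review_id=15: lang='pt' → outer ELSE → hold

flag, hold, silver, hot, hot, flag, hold, hold, hold, hold, flag, hold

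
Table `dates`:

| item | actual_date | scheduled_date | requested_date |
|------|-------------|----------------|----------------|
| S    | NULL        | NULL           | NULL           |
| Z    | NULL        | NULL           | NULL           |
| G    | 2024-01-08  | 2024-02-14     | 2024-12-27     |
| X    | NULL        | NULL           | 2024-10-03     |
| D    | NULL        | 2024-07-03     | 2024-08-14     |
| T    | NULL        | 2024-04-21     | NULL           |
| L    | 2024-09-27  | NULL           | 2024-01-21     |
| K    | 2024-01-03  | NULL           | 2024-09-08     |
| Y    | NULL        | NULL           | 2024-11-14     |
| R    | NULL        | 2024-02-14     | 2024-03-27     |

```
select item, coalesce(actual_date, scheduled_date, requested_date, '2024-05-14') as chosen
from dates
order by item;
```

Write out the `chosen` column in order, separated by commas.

item=D: actual_date=NULL, scheduled_date=2024-07-03 → 2024-07-03
item=G: actual_date=2024-01-08 → 2024-01-08
item=K: actual_date=2024-01-03 → 2024-01-03
item=L: actual_date=2024-09-27 → 2024-09-27
item=R: actual_date=NULL, scheduled_date=2024-02-14 → 2024-02-14
item=S: actual_date=NULL, scheduled_date=NULL, requested_date=NULL, → literal 2024-05-14 → 2024-05-14
item=T: actual_date=NULL, scheduled_date=2024-04-21 → 2024-04-21
item=X: actual_date=NULL, scheduled_date=NULL, requested_date=2024-10-03 → 2024-10-03
item=Y: actual_date=NULL, scheduled_date=NULL, requested_date=2024-11-14 → 2024-11-14
item=Z: actual_date=NULL, scheduled_date=NULL, requested_date=NULL, → literal 2024-05-14 → 2024-05-14

2024-07-03, 2024-01-08, 2024-01-03, 2024-09-27, 2024-02-14, 2024-05-14, 2024-04-21, 2024-10-03, 2024-11-14, 2024-05-14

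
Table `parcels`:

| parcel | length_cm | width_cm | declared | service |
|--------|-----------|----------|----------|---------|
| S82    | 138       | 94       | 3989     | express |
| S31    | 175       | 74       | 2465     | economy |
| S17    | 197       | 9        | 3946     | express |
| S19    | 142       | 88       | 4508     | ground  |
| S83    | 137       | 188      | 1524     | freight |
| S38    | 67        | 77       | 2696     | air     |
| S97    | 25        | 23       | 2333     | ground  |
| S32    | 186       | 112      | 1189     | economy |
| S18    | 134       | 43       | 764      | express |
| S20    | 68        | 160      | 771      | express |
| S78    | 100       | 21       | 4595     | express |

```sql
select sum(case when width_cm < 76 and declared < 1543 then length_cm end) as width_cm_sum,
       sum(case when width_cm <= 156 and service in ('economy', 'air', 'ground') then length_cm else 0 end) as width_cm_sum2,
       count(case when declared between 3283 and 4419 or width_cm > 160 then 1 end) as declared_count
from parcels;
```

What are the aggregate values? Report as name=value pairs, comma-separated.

[width_cm_sum: width_cm < 76 and declared < 1543]
parcel=S82: ✗
parcel=S31: ✗
parcel=S17: ✗
parcel=S19: ✗
parcel=S83: ✗
parcel=S38: ✗
parcel=S97: ✗
parcel=S32: ✗
parcel=S18: ✓ → 134
parcel=S20: ✗
parcel=S78: ✗
width_cm_sum = 134
—
[width_cm_sum2: width_cm <= 156 and service in ('economy', 'air', 'ground')]
parcel=S82: ✗
parcel=S31: ✓ → 175
parcel=S17: ✗
parcel=S19: ✓ → 142
parcel=S83: ✗
parcel=S38: ✓ → 67
parcel=S97: ✓ → 25
parcel=S32: ✓ → 186
parcel=S18: ✗
parcel=S20: ✗
parcel=S78: ✗
width_cm_sum2 = 175 + 142 + 67 + 25 + 186 = 595
—
[declared_count: declared between 3283 and 4419 or width_cm > 160]
parcel=S82: ✓ → 1
parcel=S31: ✗
parcel=S17: ✓ → 1
parcel=S19: ✗
parcel=S83: ✓ → 1
parcel=S38: ✗
parcel=S97: ✗
parcel=S32: ✗
parcel=S18: ✗
parcel=S20: ✗
parcel=S78: ✗
declared_count = COUNT(1, 1, 1) = 3

width_cm_sum=134, width_cm_sum2=595, declared_count=3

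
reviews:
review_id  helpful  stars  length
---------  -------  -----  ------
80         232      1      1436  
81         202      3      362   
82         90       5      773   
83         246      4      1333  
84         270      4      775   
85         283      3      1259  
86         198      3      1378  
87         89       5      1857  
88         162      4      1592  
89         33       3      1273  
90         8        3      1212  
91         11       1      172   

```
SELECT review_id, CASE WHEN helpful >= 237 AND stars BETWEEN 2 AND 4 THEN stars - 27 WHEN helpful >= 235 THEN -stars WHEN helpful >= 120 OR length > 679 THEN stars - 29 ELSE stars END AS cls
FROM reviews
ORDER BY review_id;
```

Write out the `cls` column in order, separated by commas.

review_id=80: helpful >= 120 OR length > 679 → -28
review_id=81: helpful >= 120 OR length > 679 → -26
review_id=82: helpful >= 120 OR length > 679 → -24
review_id=83: helpful >= 237 AND stars BETWEEN 2 AND 4 → -23
review_id=84: helpful >= 237 AND stars BETWEEN 2 AND 4 → -23
review_id=85: helpful >= 237 AND stars BETWEEN 2 AND 4 → -24
review_id=86: helpful >= 120 OR length > 679 → -26
review_id=87: helpful >= 120 OR length > 679 → -24
review_id=88: helpful >= 120 OR length > 679 → -25
review_id=89: helpful >= 120 OR length > 679 → -26
review_id=90: helpful >= 120 OR length > 679 → -26
review_id=91: ELSE → 1

-28, -26, -24, -23, -23, -24, -26, -24, -25, -26, -26, 1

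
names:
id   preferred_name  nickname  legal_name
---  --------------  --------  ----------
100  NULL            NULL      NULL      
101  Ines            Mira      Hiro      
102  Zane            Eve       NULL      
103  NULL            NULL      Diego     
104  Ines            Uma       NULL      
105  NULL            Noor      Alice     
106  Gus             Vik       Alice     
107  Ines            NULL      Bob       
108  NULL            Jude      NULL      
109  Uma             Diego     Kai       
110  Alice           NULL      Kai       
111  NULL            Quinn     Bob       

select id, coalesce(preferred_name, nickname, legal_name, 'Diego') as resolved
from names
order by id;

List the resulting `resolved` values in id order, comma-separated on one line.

Diego, Ines, Zane, Diego, Ines, Noor, Gus, Ines, Jude, Uma, Alice, Quinn

id=100: preferred_name=NULL, nickname=NULL, legal_name=NULL, → literal Diego → Diego
id=101: preferred_name=Ines → Ines
id=102: preferred_name=Zane → Zane
id=103: preferred_name=NULL, nickname=NULL, legal_name=Diego → Diego
id=104: preferred_name=Ines → Ines
id=105: preferred_name=NULL, nickname=Noor → Noor
id=106: preferred_name=Gus → Gus
id=107: preferred_name=Ines → Ines
id=108: preferred_name=NULL, nickname=Jude → Jude
id=109: preferred_name=Uma → Uma
id=110: preferred_name=Alice → Alice
id=111: preferred_name=NULL, nickname=Quinn → Quinn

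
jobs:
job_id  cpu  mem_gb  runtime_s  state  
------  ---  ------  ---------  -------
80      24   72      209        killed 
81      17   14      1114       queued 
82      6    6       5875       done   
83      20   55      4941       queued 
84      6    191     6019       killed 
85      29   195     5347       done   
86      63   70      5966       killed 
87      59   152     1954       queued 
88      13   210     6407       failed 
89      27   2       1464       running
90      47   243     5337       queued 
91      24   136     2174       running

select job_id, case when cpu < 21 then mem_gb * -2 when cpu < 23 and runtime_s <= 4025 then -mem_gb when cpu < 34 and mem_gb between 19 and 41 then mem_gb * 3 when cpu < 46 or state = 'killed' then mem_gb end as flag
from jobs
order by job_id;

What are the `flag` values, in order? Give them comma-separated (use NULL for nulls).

job_id=80: cpu < 46 or state = 'killed' → 72
job_id=81: cpu < 21 → -28
job_id=82: cpu < 21 → -12
job_id=83: cpu < 21 → -110
job_id=84: cpu < 21 → -382
job_id=85: cpu < 46 or state = 'killed' → 195
job_id=86: cpu < 46 or state = 'killed' → 70
job_id=87: (no match → NULL) → NULL
job_id=88: cpu < 21 → -420
job_id=89: cpu < 46 or state = 'killed' → 2
job_id=90: (no match → NULL) → NULL
job_id=91: cpu < 46 or state = 'killed' → 136

72, -28, -12, -110, -382, 195, 70, NULL, -420, 2, NULL, 136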